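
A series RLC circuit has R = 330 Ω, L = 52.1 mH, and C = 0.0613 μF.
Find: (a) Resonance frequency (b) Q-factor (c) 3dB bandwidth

Step 1 — Resonance condition Im(Z)=0 gives ω₀ = 1/√(LC).
Step 2 — ω₀ = 1/√(0.0521·6.13e-08) = 1.77e+04 rad/s.
Step 3 — f₀ = ω₀/(2π) = 2816 Hz.
Step 4 — Series Q: Q = ω₀L/R = 1.77e+04·0.0521/330 = 2.794.
Step 5 — 3dB bandwidth: Δω = ω₀/Q = 6334 rad/s; BW = Δω/(2π) = 1008 Hz.

(a) f₀ = 2816 Hz  (b) Q = 2.794  (c) BW = 1008 Hz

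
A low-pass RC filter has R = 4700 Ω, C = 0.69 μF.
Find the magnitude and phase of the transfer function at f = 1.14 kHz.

Step 1 — Angular frequency: ω = 2π·1140 = 7163 rad/s.
Step 2 — Transfer function: H(jω) = 1/(1 + jωRC).
Step 3 — Denominator: 1 + jωRC = 1 + j·7163·4700·6.9e-07 = 1 + j23.23.
Step 4 — H = 0.00185 - j0.04297.
Step 5 — Magnitude: |H| = 0.04301 (-27.3 dB); phase: φ = -87.5°.

|H| = 0.04301 (-27.3 dB), φ = -87.5°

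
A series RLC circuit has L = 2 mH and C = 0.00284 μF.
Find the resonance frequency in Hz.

Step 1 — Resonance condition Im(Z)=0 gives ω₀ = 1/√(LC).
Step 2 — ω₀ = 1/√(0.002·2.84e-09) = 4.196e+05 rad/s.
Step 3 — f₀ = ω₀/(2π) = 6.678e+04 Hz.

f₀ = 6.678e+04 Hz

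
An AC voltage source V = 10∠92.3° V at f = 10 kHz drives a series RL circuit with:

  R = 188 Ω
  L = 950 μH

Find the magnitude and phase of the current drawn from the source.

Step 1 — Angular frequency: ω = 2π·f = 2π·1e+04 = 6.283e+04 rad/s.
Step 2 — Component impedances:
  R: Z = R = 188 Ω
  L: Z = jωL = j·6.283e+04·0.00095 = 0 + j59.69 Ω
Step 3 — Series combination: Z_total = R + L = 188 + j59.69 Ω = 197.2∠17.6° Ω.
Step 4 — Source phasor: V = 10∠92.3° V = -0.4013 + j9.992 V.
Step 5 — Ohm's law: I = V / Z_total = (-0.4013 + j9.992) / (188 + j59.69) = 0.01339 + j0.0489 A.
Step 6 — Convert to polar: |I| = 0.0507 A, ∠I = 74.7°.

I = 0.0507∠74.7° A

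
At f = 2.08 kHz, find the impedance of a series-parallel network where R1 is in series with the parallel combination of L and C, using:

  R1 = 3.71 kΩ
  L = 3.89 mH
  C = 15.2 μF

Step 1 — Angular frequency: ω = 2π·f = 2π·2080 = 1.307e+04 rad/s.
Step 2 — Component impedances:
  R1: Z = R = 3710 Ω
  L: Z = jωL = j·1.307e+04·0.00389 = 0 + j50.84 Ω
  C: Z = 1/(jωC) = -j/(ω·C) = 0 - j5.034 Ω
Step 3 — Parallel branch: L || C = 1/(1/L + 1/C) = 0 - j5.587 Ω.
Step 4 — Series with R1: Z_total = R1 + (L || C) = 3710 - j5.587 Ω = 3710∠-0.1° Ω.

Z = 3710 - j5.587 Ω = 3710∠-0.1° Ω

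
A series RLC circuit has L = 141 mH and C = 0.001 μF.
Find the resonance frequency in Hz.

Step 1 — Resonance condition Im(Z)=0 gives ω₀ = 1/√(LC).
Step 2 — ω₀ = 1/√(0.141·1e-09) = 8.422e+04 rad/s.
Step 3 — f₀ = ω₀/(2π) = 1.34e+04 Hz.

f₀ = 1.34e+04 Hz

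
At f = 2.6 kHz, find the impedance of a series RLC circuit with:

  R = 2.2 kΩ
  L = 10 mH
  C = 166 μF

Step 1 — Angular frequency: ω = 2π·f = 2π·2600 = 1.634e+04 rad/s.
Step 2 — Component impedances:
  R: Z = R = 2200 Ω
  L: Z = jωL = j·1.634e+04·0.01 = 0 + j163.4 Ω
  C: Z = 1/(jωC) = -j/(ω·C) = 0 - j0.3688 Ω
Step 3 — Series combination: Z_total = R + L + C = 2200 + j163 Ω = 2206∠4.2° Ω.

Z = 2200 + j163 Ω = 2206∠4.2° Ω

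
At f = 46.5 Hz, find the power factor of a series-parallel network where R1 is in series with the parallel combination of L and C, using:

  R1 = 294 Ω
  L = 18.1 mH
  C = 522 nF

Step 1 — Angular frequency: ω = 2π·f = 2π·46.5 = 292.2 rad/s.
Step 2 — Component impedances:
  R1: Z = R = 294 Ω
  L: Z = jωL = j·292.2·0.0181 = 0 + j5.288 Ω
  C: Z = 1/(jωC) = -j/(ω·C) = 0 - j6557 Ω
Step 3 — Parallel branch: L || C = 1/(1/L + 1/C) = 0 + j5.293 Ω.
Step 4 — Series with R1: Z_total = R1 + (L || C) = 294 + j5.293 Ω = 294∠1.0° Ω.
Step 5 — Power factor: PF = cos(φ) = Re(Z)/|Z| = 294/294.05 = 0.9998.
Step 6 — Type: Im(Z) = 5.293 ⇒ lagging (phase φ = 1.0°).

PF = 0.9998 (lagging, φ = 1.0°)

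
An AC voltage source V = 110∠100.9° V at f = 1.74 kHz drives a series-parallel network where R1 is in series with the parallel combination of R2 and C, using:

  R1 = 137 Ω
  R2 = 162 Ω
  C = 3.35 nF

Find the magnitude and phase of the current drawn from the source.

Step 1 — Angular frequency: ω = 2π·f = 2π·1740 = 1.093e+04 rad/s.
Step 2 — Component impedances:
  R1: Z = R = 137 Ω
  R2: Z = R = 162 Ω
  C: Z = 1/(jωC) = -j/(ω·C) = 0 - j2.73e+04 Ω
Step 3 — Parallel branch: R2 || C = 1/(1/R2 + 1/C) = 162 - j0.9611 Ω.
Step 4 — Series with R1: Z_total = R1 + (R2 || C) = 299 - j0.9611 Ω = 299∠-0.2° Ω.
Step 5 — Source phasor: V = 110∠100.9° V = -20.8 + j108 V.
Step 6 — Ohm's law: I = V / Z_total = (-20.8 + j108) / (299 - j0.9611) = -0.07073 + j0.361 A.
Step 7 — Convert to polar: |I| = 0.3679 A, ∠I = 101.1°.

I = 0.3679∠101.1° A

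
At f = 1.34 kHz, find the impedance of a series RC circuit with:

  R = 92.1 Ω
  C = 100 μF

Step 1 — Angular frequency: ω = 2π·f = 2π·1340 = 8419 rad/s.
Step 2 — Component impedances:
  R: Z = R = 92.1 Ω
  C: Z = 1/(jωC) = -j/(ω·C) = 0 - j1.188 Ω
Step 3 — Series combination: Z_total = R + C = 92.1 - j1.188 Ω = 92.11∠-0.7° Ω.

Z = 92.1 - j1.188 Ω = 92.11∠-0.7° Ω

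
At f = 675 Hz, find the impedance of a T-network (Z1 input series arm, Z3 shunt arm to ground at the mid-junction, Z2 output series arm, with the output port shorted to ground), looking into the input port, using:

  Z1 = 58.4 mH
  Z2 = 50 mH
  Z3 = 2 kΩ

Step 1 — Angular frequency: ω = 2π·f = 2π·675 = 4241 rad/s.
Step 2 — Component impedances:
  Z1: Z = jωL = j·4241·0.0584 = 0 + j247.7 Ω
  Z2: Z = jωL = j·4241·0.05 = 0 + j212.1 Ω
  Z3: Z = R = 2000 Ω
Step 3 — With the output port shorted to ground, the output series arm Z2 runs from the junction to ground; the shunt arm Z3 also runs from the junction to ground. They appear in parallel: Z3 || Z2 = 22.23 + j209.7 Ω.
Step 4 — Series with input arm Z1: Z_in = Z1 + (Z3 || Z2) = 22.23 + j457.4 Ω = 457.9∠87.2° Ω.

Z = 22.23 + j457.4 Ω = 457.9∠87.2° Ω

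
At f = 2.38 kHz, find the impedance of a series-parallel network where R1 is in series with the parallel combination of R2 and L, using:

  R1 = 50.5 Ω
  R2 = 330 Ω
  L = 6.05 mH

Step 1 — Angular frequency: ω = 2π·f = 2π·2380 = 1.495e+04 rad/s.
Step 2 — Component impedances:
  R1: Z = R = 50.5 Ω
  R2: Z = R = 330 Ω
  L: Z = jωL = j·1.495e+04·0.00605 = 0 + j90.47 Ω
Step 3 — Parallel branch: R2 || L = 1/(1/R2 + 1/L) = 23.07 + j84.15 Ω.
Step 4 — Series with R1: Z_total = R1 + (R2 || L) = 73.57 + j84.15 Ω = 111.8∠48.8° Ω.

Z = 73.57 + j84.15 Ω = 111.8∠48.8° Ω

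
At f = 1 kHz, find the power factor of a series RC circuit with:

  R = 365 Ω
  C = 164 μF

Step 1 — Angular frequency: ω = 2π·f = 2π·1000 = 6283 rad/s.
Step 2 — Component impedances:
  R: Z = R = 365 Ω
  C: Z = 1/(jωC) = -j/(ω·C) = 0 - j0.9705 Ω
Step 3 — Series combination: Z_total = R + C = 365 - j0.9705 Ω = 365∠-0.2° Ω.
Step 4 — Power factor: PF = cos(φ) = Re(Z)/|Z| = 365/365 = 1.
Step 5 — Type: Im(Z) = -0.9705 ⇒ leading (phase φ = -0.2°).

PF = 1 (leading, φ = -0.2°)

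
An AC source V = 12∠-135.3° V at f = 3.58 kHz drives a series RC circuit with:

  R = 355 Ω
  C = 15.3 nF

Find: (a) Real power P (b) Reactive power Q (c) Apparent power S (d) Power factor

Step 1 — Angular frequency: ω = 2π·f = 2π·3580 = 2.249e+04 rad/s.
Step 2 — Component impedances:
  R: Z = R = 355 Ω
  C: Z = 1/(jωC) = -j/(ω·C) = 0 - j2906 Ω
Step 3 — Series combination: Z_total = R + C = 355 - j2906 Ω = 2927∠-83.0° Ω.
Step 4 — Source phasor: V = 12∠-135.3° V = -8.53 - j8.441 V.
Step 5 — Current: I = V / Z = 0.002509 - j0.003242 A = 0.004099∠-52.3° A.
Step 6 — Complex power: S = V·I* = 0.005966 - j0.04883 VA.
Step 7 — Real power: P = Re(S) = 0.005966 W.
Step 8 — Reactive power: Q = Im(S) = -0.04883 VAR.
Step 9 — Apparent power: |S| = 0.04919 VA.
Step 10 — Power factor: PF = P/|S| = 0.1213 (leading).

(a) P = 0.005966 W  (b) Q = -0.04883 VAR  (c) S = 0.04919 VA  (d) PF = 0.1213 (leading)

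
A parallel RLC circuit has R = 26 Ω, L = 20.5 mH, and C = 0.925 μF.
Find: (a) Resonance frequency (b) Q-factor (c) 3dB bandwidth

Step 1 — Resonance: ω₀ = 1/√(LC) = 1/√(0.0205·9.25e-07) = 7262 rad/s.
Step 2 — f₀ = ω₀/(2π) = 1156 Hz.
Step 3 — Parallel Q: Q = R/(ω₀L) = 26/(7262·0.0205) = 0.1746.
Step 4 — Bandwidth: Δω = ω₀/Q = 4.158e+04 rad/s; BW = Δω/(2π) = 6618 Hz.

(a) f₀ = 1156 Hz  (b) Q = 0.1746  (c) BW = 6618 Hz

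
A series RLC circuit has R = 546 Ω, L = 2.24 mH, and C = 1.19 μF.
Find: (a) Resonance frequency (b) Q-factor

Step 1 — Resonance condition Im(Z)=0 gives ω₀ = 1/√(LC).
Step 2 — ω₀ = 1/√(0.00224·1.19e-06) = 1.937e+04 rad/s.
Step 3 — f₀ = ω₀/(2π) = 3083 Hz.
Step 4 — Series Q: Q = ω₀L/R = 1.937e+04·0.00224/546 = 0.07946.

(a) f₀ = 3083 Hz  (b) Q = 0.07946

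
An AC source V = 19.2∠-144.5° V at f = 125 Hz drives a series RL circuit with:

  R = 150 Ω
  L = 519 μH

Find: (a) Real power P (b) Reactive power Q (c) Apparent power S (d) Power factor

Step 1 — Angular frequency: ω = 2π·f = 2π·125 = 785.4 rad/s.
Step 2 — Component impedances:
  R: Z = R = 150 Ω
  L: Z = jωL = j·785.4·0.000519 = 0 + j0.4076 Ω
Step 3 — Series combination: Z_total = R + L = 150 + j0.4076 Ω = 150∠0.2° Ω.
Step 4 — Source phasor: V = 19.2∠-144.5° V = -15.63 - j11.15 V.
Step 5 — Current: I = V / Z = -0.1044 - j0.07405 A = 0.128∠-144.7° A.
Step 6 — Complex power: S = V·I* = 2.458 + j0.006678 VA.
Step 7 — Real power: P = Re(S) = 2.458 W.
Step 8 — Reactive power: Q = Im(S) = 0.006678 VAR.
Step 9 — Apparent power: |S| = 2.458 VA.
Step 10 — Power factor: PF = P/|S| = 1 (lagging).

(a) P = 2.458 W  (b) Q = 0.006678 VAR  (c) S = 2.458 VA  (d) PF = 1 (lagging)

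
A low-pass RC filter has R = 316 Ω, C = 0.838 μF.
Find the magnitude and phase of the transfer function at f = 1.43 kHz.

Step 1 — Angular frequency: ω = 2π·1430 = 8985 rad/s.
Step 2 — Transfer function: H(jω) = 1/(1 + jωRC).
Step 3 — Denominator: 1 + jωRC = 1 + j·8985·316·8.38e-07 = 1 + j2.379.
Step 4 — H = 0.1501 - j0.3572.
Step 5 — Magnitude: |H| = 0.3875 (-8.2 dB); phase: φ = -67.2°.

|H| = 0.3875 (-8.2 dB), φ = -67.2°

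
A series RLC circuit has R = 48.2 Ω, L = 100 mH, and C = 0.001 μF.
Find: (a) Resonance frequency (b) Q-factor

Step 1 — Resonance condition Im(Z)=0 gives ω₀ = 1/√(LC).
Step 2 — ω₀ = 1/√(0.1·1e-09) = 1e+05 rad/s.
Step 3 — f₀ = ω₀/(2π) = 1.592e+04 Hz.
Step 4 — Series Q: Q = ω₀L/R = 1e+05·0.1/48.2 = 207.5.

(a) f₀ = 1.592e+04 Hz  (b) Q = 207.5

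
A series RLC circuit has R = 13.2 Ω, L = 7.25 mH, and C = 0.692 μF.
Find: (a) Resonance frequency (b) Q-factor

Step 1 — Resonance condition Im(Z)=0 gives ω₀ = 1/√(LC).
Step 2 — ω₀ = 1/√(0.00725·6.92e-07) = 1.412e+04 rad/s.
Step 3 — f₀ = ω₀/(2π) = 2247 Hz.
Step 4 — Series Q: Q = ω₀L/R = 1.412e+04·0.00725/13.2 = 7.754.

(a) f₀ = 2247 Hz  (b) Q = 7.754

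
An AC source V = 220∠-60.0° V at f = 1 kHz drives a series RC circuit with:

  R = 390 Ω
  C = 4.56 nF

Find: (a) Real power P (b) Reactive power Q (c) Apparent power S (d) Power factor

Step 1 — Angular frequency: ω = 2π·f = 2π·1000 = 6283 rad/s.
Step 2 — Component impedances:
  R: Z = R = 390 Ω
  C: Z = 1/(jωC) = -j/(ω·C) = 0 - j3.49e+04 Ω
Step 3 — Series combination: Z_total = R + C = 390 - j3.49e+04 Ω = 3.49e+04∠-89.4° Ω.
Step 4 — Source phasor: V = 220∠-60.0° V = 110 - j190.5 V.
Step 5 — Current: I = V / Z = 0.005493 + j0.00309 A = 0.006303∠29.4° A.
Step 6 — Complex power: S = V·I* = 0.01549 - j1.387 VA.
Step 7 — Real power: P = Re(S) = 0.01549 W.
Step 8 — Reactive power: Q = Im(S) = -1.387 VAR.
Step 9 — Apparent power: |S| = 1.387 VA.
Step 10 — Power factor: PF = P/|S| = 0.01117 (leading).

(a) P = 0.01549 W  (b) Q = -1.387 VAR  (c) S = 1.387 VA  (d) PF = 0.01117 (leading)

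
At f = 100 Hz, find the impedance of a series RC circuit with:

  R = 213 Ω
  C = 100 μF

Step 1 — Angular frequency: ω = 2π·f = 2π·100 = 628.3 rad/s.
Step 2 — Component impedances:
  R: Z = R = 213 Ω
  C: Z = 1/(jωC) = -j/(ω·C) = 0 - j15.92 Ω
Step 3 — Series combination: Z_total = R + C = 213 - j15.92 Ω = 213.6∠-4.3° Ω.

Z = 213 - j15.92 Ω = 213.6∠-4.3° Ω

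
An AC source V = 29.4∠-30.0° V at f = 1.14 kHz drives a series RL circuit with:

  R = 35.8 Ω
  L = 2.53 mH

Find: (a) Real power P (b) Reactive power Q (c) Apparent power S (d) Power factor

Step 1 — Angular frequency: ω = 2π·f = 2π·1140 = 7163 rad/s.
Step 2 — Component impedances:
  R: Z = R = 35.8 Ω
  L: Z = jωL = j·7163·0.00253 = 0 + j18.12 Ω
Step 3 — Series combination: Z_total = R + L = 35.8 + j18.12 Ω = 40.13∠26.8° Ω.
Step 4 — Source phasor: V = 29.4∠-30.0° V = 25.46 - j14.7 V.
Step 5 — Current: I = V / Z = 0.4007 - j0.6134 A = 0.7327∠-56.8° A.
Step 6 — Complex power: S = V·I* = 19.22 + j9.729 VA.
Step 7 — Real power: P = Re(S) = 19.22 W.
Step 8 — Reactive power: Q = Im(S) = 9.729 VAR.
Step 9 — Apparent power: |S| = 21.54 VA.
Step 10 — Power factor: PF = P/|S| = 0.8922 (lagging).

(a) P = 19.22 W  (b) Q = 9.729 VAR  (c) S = 21.54 VA  (d) PF = 0.8922 (lagging)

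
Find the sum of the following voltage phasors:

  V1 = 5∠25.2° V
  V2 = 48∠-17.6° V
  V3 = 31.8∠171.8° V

Step 1 — Convert each phasor to rectangular form:
  V1 = 5·(cos(25.2°) + j·sin(25.2°)) = 4.524 + j2.129 V
  V2 = 48·(cos(-17.6°) + j·sin(-17.6°)) = 45.75 - j14.51 V
  V3 = 31.8·(cos(171.8°) + j·sin(171.8°)) = -31.47 + j4.536 V
Step 2 — Sum components: V_total = 18.8 - j7.849 V.
Step 3 — Convert to polar: |V_total| = 20.38 V, ∠V_total = -22.7°.

V_total = 20.38∠-22.7° V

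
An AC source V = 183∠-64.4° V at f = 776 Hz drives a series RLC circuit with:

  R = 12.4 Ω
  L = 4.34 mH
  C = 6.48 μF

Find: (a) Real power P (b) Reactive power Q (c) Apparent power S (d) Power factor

Step 1 — Angular frequency: ω = 2π·f = 2π·776 = 4876 rad/s.
Step 2 — Component impedances:
  R: Z = R = 12.4 Ω
  L: Z = jωL = j·4876·0.00434 = 0 + j21.16 Ω
  C: Z = 1/(jωC) = -j/(ω·C) = 0 - j31.65 Ω
Step 3 — Series combination: Z_total = R + L + C = 12.4 - j10.49 Ω = 16.24∠-40.2° Ω.
Step 4 — Source phasor: V = 183∠-64.4° V = 79.07 - j165 V.
Step 5 — Current: I = V / Z = 10.28 - j4.613 A = 11.27∠-24.2° A.
Step 6 — Complex power: S = V·I* = 1574 - j1332 VA.
Step 7 — Real power: P = Re(S) = 1574 W.
Step 8 — Reactive power: Q = Im(S) = -1332 VAR.
Step 9 — Apparent power: |S| = 2062 VA.
Step 10 — Power factor: PF = P/|S| = 0.7635 (leading).

(a) P = 1574 W  (b) Q = -1332 VAR  (c) S = 2062 VA  (d) PF = 0.7635 (leading)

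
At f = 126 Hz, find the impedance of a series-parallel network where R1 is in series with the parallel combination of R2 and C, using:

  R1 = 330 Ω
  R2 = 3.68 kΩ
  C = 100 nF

Step 1 — Angular frequency: ω = 2π·f = 2π·126 = 791.7 rad/s.
Step 2 — Component impedances:
  R1: Z = R = 330 Ω
  R2: Z = R = 3680 Ω
  C: Z = 1/(jωC) = -j/(ω·C) = 0 - j1.263e+04 Ω
Step 3 — Parallel branch: R2 || C = 1/(1/R2 + 1/C) = 3392 - j988.2 Ω.
Step 4 — Series with R1: Z_total = R1 + (R2 || C) = 3722 - j988.2 Ω = 3851∠-14.9° Ω.

Z = 3722 - j988.2 Ω = 3851∠-14.9° Ω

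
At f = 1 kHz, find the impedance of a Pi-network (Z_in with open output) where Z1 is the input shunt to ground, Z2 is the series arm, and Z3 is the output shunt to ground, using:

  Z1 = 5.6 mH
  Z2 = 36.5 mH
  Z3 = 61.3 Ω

Step 1 — Angular frequency: ω = 2π·f = 2π·1000 = 6283 rad/s.
Step 2 — Component impedances:
  Z1: Z = jωL = j·6283·0.0056 = 0 + j35.19 Ω
  Z2: Z = jωL = j·6283·0.0365 = 0 + j229.3 Ω
  Z3: Z = R = 61.3 Ω
Step 3 — With open output, the series arm Z2 and the output shunt Z3 appear in series to ground: Z2 + Z3 = 61.3 + j229.3 Ω.
Step 4 — Parallel with input shunt Z1: Z_in = Z1 || (Z2 + Z3) = 1.029 + j30.74 Ω = 30.76∠88.1° Ω.

Z = 1.029 + j30.74 Ω = 30.76∠88.1° Ω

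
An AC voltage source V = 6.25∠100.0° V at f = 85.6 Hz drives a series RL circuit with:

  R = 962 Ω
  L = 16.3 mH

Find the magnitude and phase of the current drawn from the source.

Step 1 — Angular frequency: ω = 2π·f = 2π·85.6 = 537.8 rad/s.
Step 2 — Component impedances:
  R: Z = R = 962 Ω
  L: Z = jωL = j·537.8·0.0163 = 0 + j8.767 Ω
Step 3 — Series combination: Z_total = R + L = 962 + j8.767 Ω = 962∠0.5° Ω.
Step 4 — Source phasor: V = 6.25∠100.0° V = -1.085 + j6.155 V.
Step 5 — Ohm's law: I = V / Z_total = (-1.085 + j6.155) / (962 + j8.767) = -0.00107 + j0.006408 A.
Step 6 — Convert to polar: |I| = 0.006497 A, ∠I = 99.5°.

I = 0.006497∠99.5° A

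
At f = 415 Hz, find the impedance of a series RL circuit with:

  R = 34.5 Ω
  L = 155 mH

Step 1 — Angular frequency: ω = 2π·f = 2π·415 = 2608 rad/s.
Step 2 — Component impedances:
  R: Z = R = 34.5 Ω
  L: Z = jωL = j·2608·0.155 = 0 + j404.2 Ω
Step 3 — Series combination: Z_total = R + L = 34.5 + j404.2 Ω = 405.6∠85.1° Ω.

Z = 34.5 + j404.2 Ω = 405.6∠85.1° Ω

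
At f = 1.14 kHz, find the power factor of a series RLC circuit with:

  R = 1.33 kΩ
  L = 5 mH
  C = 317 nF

Step 1 — Angular frequency: ω = 2π·f = 2π·1140 = 7163 rad/s.
Step 2 — Component impedances:
  R: Z = R = 1330 Ω
  L: Z = jωL = j·7163·0.005 = 0 + j35.81 Ω
  C: Z = 1/(jωC) = -j/(ω·C) = 0 - j440.4 Ω
Step 3 — Series combination: Z_total = R + L + C = 1330 - j404.6 Ω = 1390∠-16.9° Ω.
Step 4 — Power factor: PF = cos(φ) = Re(Z)/|Z| = 1330/1390.2 = 0.9567.
Step 5 — Type: Im(Z) = -404.6 ⇒ leading (phase φ = -16.9°).

PF = 0.9567 (leading, φ = -16.9°)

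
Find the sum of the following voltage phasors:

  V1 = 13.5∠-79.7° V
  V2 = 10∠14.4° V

Step 1 — Convert each phasor to rectangular form:
  V1 = 13.5·(cos(-79.7°) + j·sin(-79.7°)) = 2.414 - j13.28 V
  V2 = 10·(cos(14.4°) + j·sin(14.4°)) = 9.686 + j2.487 V
Step 2 — Sum components: V_total = 12.1 - j10.8 V.
Step 3 — Convert to polar: |V_total| = 16.22 V, ∠V_total = -41.7°.

V_total = 16.22∠-41.7° V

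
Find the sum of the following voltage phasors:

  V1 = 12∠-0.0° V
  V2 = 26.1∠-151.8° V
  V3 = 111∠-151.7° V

Step 1 — Convert each phasor to rectangular form:
  V1 = 12·(cos(-0.0°) + j·sin(-0.0°)) = 12 V
  V2 = 26.1·(cos(-151.8°) + j·sin(-151.8°)) = -23 - j12.33 V
  V3 = 111·(cos(-151.7°) + j·sin(-151.7°)) = -97.73 - j52.62 V
Step 2 — Sum components: V_total = -108.7 - j64.96 V.
Step 3 — Convert to polar: |V_total| = 126.7 V, ∠V_total = -149.1°.

V_total = 126.7∠-149.1° V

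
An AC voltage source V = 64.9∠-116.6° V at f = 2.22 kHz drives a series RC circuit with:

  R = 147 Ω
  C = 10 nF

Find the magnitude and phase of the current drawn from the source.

Step 1 — Angular frequency: ω = 2π·f = 2π·2220 = 1.395e+04 rad/s.
Step 2 — Component impedances:
  R: Z = R = 147 Ω
  C: Z = 1/(jωC) = -j/(ω·C) = 0 - j7169 Ω
Step 3 — Series combination: Z_total = R + C = 147 - j7169 Ω = 7171∠-88.8° Ω.
Step 4 — Source phasor: V = 64.9∠-116.6° V = -29.06 - j58.03 V.
Step 5 — Ohm's law: I = V / Z_total = (-29.06 - j58.03) / (147 - j7169) = 0.008008 - j0.004218 A.
Step 6 — Convert to polar: |I| = 0.009051 A, ∠I = -27.8°.

I = 0.009051∠-27.8° A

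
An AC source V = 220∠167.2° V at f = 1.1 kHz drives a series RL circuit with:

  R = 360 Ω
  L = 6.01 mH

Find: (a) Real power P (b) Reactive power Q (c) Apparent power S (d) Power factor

Step 1 — Angular frequency: ω = 2π·f = 2π·1100 = 6912 rad/s.
Step 2 — Component impedances:
  R: Z = R = 360 Ω
  L: Z = jωL = j·6912·0.00601 = 0 + j41.54 Ω
Step 3 — Series combination: Z_total = R + L = 360 + j41.54 Ω = 362.4∠6.6° Ω.
Step 4 — Source phasor: V = 220∠167.2° V = -214.5 + j48.74 V.
Step 5 — Current: I = V / Z = -0.5727 + j0.2015 A = 0.6071∠160.6° A.
Step 6 — Complex power: S = V·I* = 132.7 + j15.31 VA.
Step 7 — Real power: P = Re(S) = 132.7 W.
Step 8 — Reactive power: Q = Im(S) = 15.31 VAR.
Step 9 — Apparent power: |S| = 133.6 VA.
Step 10 — Power factor: PF = P/|S| = 0.9934 (lagging).

(a) P = 132.7 W  (b) Q = 15.31 VAR  (c) S = 133.6 VA  (d) PF = 0.9934 (lagging)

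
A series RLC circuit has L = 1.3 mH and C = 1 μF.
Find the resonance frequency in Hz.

Step 1 — Resonance condition Im(Z)=0 gives ω₀ = 1/√(LC).
Step 2 — ω₀ = 1/√(0.0013·1e-06) = 2.774e+04 rad/s.
Step 3 — f₀ = ω₀/(2π) = 4414 Hz.

f₀ = 4414 Hz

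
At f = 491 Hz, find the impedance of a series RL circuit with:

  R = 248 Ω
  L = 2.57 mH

Step 1 — Angular frequency: ω = 2π·f = 2π·491 = 3085 rad/s.
Step 2 — Component impedances:
  R: Z = R = 248 Ω
  L: Z = jωL = j·3085·0.00257 = 0 + j7.929 Ω
Step 3 — Series combination: Z_total = R + L = 248 + j7.929 Ω = 248.1∠1.8° Ω.

Z = 248 + j7.929 Ω = 248.1∠1.8° Ω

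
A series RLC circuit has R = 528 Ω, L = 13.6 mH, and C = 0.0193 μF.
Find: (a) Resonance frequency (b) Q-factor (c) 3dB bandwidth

Step 1 — Resonance: ω₀ = 1/√(LC) = 1/√(0.0136·1.93e-08) = 6.172e+04 rad/s.
Step 2 — f₀ = ω₀/(2π) = 9824 Hz.
Step 3 — Series Q: Q = ω₀L/R = 6.172e+04·0.0136/528 = 1.59.
Step 4 — Bandwidth: Δω = ω₀/Q = 3.882e+04 rad/s; BW = Δω/(2π) = 6179 Hz.

(a) f₀ = 9824 Hz  (b) Q = 1.59  (c) BW = 6179 Hz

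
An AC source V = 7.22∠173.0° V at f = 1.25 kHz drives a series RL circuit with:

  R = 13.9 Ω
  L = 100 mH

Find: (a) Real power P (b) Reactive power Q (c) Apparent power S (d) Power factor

Step 1 — Angular frequency: ω = 2π·f = 2π·1250 = 7854 rad/s.
Step 2 — Component impedances:
  R: Z = R = 13.9 Ω
  L: Z = jωL = j·7854·0.1 = 0 + j785.4 Ω
Step 3 — Series combination: Z_total = R + L = 13.9 + j785.4 Ω = 785.5∠89.0° Ω.
Step 4 — Source phasor: V = 7.22∠173.0° V = -7.166 + j0.8799 V.
Step 5 — Current: I = V / Z = 0.0009585 + j0.009141 A = 0.009191∠84.0° A.
Step 6 — Complex power: S = V·I* = 0.001174 + j0.06635 VA.
Step 7 — Real power: P = Re(S) = 0.001174 W.
Step 8 — Reactive power: Q = Im(S) = 0.06635 VAR.
Step 9 — Apparent power: |S| = 0.06636 VA.
Step 10 — Power factor: PF = P/|S| = 0.0177 (lagging).

(a) P = 0.001174 W  (b) Q = 0.06635 VAR  (c) S = 0.06636 VA  (d) PF = 0.0177 (lagging)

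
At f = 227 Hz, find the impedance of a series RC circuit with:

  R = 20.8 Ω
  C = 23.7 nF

Step 1 — Angular frequency: ω = 2π·f = 2π·227 = 1426 rad/s.
Step 2 — Component impedances:
  R: Z = R = 20.8 Ω
  C: Z = 1/(jωC) = -j/(ω·C) = 0 - j2.958e+04 Ω
Step 3 — Series combination: Z_total = R + C = 20.8 - j2.958e+04 Ω = 2.958e+04∠-90.0° Ω.

Z = 20.8 - j2.958e+04 Ω = 2.958e+04∠-90.0° Ω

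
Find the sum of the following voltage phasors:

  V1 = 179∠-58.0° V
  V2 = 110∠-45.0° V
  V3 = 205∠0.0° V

Step 1 — Convert each phasor to rectangular form:
  V1 = 179·(cos(-58.0°) + j·sin(-58.0°)) = 94.86 - j151.8 V
  V2 = 110·(cos(-45.0°) + j·sin(-45.0°)) = 77.78 - j77.78 V
  V3 = 205·(cos(0.0°) + j·sin(0.0°)) = 205 V
Step 2 — Sum components: V_total = 377.6 - j229.6 V.
Step 3 — Convert to polar: |V_total| = 441.9 V, ∠V_total = -31.3°.

V_total = 441.9∠-31.3° V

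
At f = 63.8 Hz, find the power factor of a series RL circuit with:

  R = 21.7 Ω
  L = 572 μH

Step 1 — Angular frequency: ω = 2π·f = 2π·63.8 = 400.9 rad/s.
Step 2 — Component impedances:
  R: Z = R = 21.7 Ω
  L: Z = jωL = j·400.9·0.000572 = 0 + j0.2293 Ω
Step 3 — Series combination: Z_total = R + L = 21.7 + j0.2293 Ω = 21.7∠0.6° Ω.
Step 4 — Power factor: PF = cos(φ) = Re(Z)/|Z| = 21.7/21.7012 = 0.9999.
Step 5 — Type: Im(Z) = 0.2293 ⇒ lagging (phase φ = 0.6°).

PF = 0.9999 (lagging, φ = 0.6°)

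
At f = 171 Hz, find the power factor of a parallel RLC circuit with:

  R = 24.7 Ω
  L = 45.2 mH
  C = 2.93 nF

Step 1 — Angular frequency: ω = 2π·f = 2π·171 = 1074 rad/s.
Step 2 — Component impedances:
  R: Z = R = 24.7 Ω
  L: Z = jωL = j·1074·0.0452 = 0 + j48.56 Ω
  C: Z = 1/(jωC) = -j/(ω·C) = 0 - j3.177e+05 Ω
Step 3 — Parallel combination: 1/Z_total = 1/R + 1/L + 1/C; Z_total = 19.62 + j9.98 Ω = 22.02∠27.0° Ω.
Step 4 — Power factor: PF = cos(φ) = Re(Z)/|Z| = 19.625/22.017 = 0.8914.
Step 5 — Type: Im(Z) = 9.98 ⇒ lagging (phase φ = 27.0°).

PF = 0.8914 (lagging, φ = 27.0°)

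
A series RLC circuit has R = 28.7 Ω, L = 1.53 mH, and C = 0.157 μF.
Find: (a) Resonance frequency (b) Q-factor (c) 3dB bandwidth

Step 1 — Resonance: ω₀ = 1/√(LC) = 1/√(0.00153·1.57e-07) = 6.452e+04 rad/s.
Step 2 — f₀ = ω₀/(2π) = 1.027e+04 Hz.
Step 3 — Series Q: Q = ω₀L/R = 6.452e+04·0.00153/28.7 = 3.44.
Step 4 — Bandwidth: Δω = ω₀/Q = 1.876e+04 rad/s; BW = Δω/(2π) = 2985 Hz.

(a) f₀ = 1.027e+04 Hz  (b) Q = 3.44  (c) BW = 2985 Hz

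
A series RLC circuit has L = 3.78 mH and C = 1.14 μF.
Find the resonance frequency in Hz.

Step 1 — Resonance condition Im(Z)=0 gives ω₀ = 1/√(LC).
Step 2 — ω₀ = 1/√(0.00378·1.14e-06) = 1.523e+04 rad/s.
Step 3 — f₀ = ω₀/(2π) = 2424 Hz.

f₀ = 2424 Hz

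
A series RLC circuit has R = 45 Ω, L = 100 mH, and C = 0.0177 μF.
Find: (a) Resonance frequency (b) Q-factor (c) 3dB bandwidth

Step 1 — Resonance condition Im(Z)=0 gives ω₀ = 1/√(LC).
Step 2 — ω₀ = 1/√(0.1·1.77e-08) = 2.377e+04 rad/s.
Step 3 — f₀ = ω₀/(2π) = 3783 Hz.
Step 4 — Series Q: Q = ω₀L/R = 2.377e+04·0.1/45 = 52.82.
Step 5 — 3dB bandwidth: Δω = ω₀/Q = 450 rad/s; BW = Δω/(2π) = 71.62 Hz.

(a) f₀ = 3783 Hz  (b) Q = 52.82  (c) BW = 71.62 Hz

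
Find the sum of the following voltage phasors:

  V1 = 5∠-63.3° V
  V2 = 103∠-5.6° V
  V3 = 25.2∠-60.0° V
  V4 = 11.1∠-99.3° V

Step 1 — Convert each phasor to rectangular form:
  V1 = 5·(cos(-63.3°) + j·sin(-63.3°)) = 2.247 - j4.467 V
  V2 = 103·(cos(-5.6°) + j·sin(-5.6°)) = 102.5 - j10.05 V
  V3 = 25.2·(cos(-60.0°) + j·sin(-60.0°)) = 12.6 - j21.82 V
  V4 = 11.1·(cos(-99.3°) + j·sin(-99.3°)) = -1.794 - j10.95 V
Step 2 — Sum components: V_total = 115.6 - j47.3 V.
Step 3 — Convert to polar: |V_total| = 124.9 V, ∠V_total = -22.3°.

V_total = 124.9∠-22.3° V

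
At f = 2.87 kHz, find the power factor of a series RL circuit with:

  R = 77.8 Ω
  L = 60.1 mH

Step 1 — Angular frequency: ω = 2π·f = 2π·2870 = 1.803e+04 rad/s.
Step 2 — Component impedances:
  R: Z = R = 77.8 Ω
  L: Z = jωL = j·1.803e+04·0.0601 = 0 + j1084 Ω
Step 3 — Series combination: Z_total = R + L = 77.8 + j1084 Ω = 1087∠85.9° Ω.
Step 4 — Power factor: PF = cos(φ) = Re(Z)/|Z| = 77.8/1086.6 = 0.0716.
Step 5 — Type: Im(Z) = 1084 ⇒ lagging (phase φ = 85.9°).

PF = 0.0716 (lagging, φ = 85.9°)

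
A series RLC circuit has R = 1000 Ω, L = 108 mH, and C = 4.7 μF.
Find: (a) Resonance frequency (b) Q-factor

Step 1 — Resonance condition Im(Z)=0 gives ω₀ = 1/√(LC).
Step 2 — ω₀ = 1/√(0.108·4.7e-06) = 1404 rad/s.
Step 3 — f₀ = ω₀/(2π) = 223.4 Hz.
Step 4 — Series Q: Q = ω₀L/R = 1404·0.108/1000 = 0.1516.

(a) f₀ = 223.4 Hz  (b) Q = 0.1516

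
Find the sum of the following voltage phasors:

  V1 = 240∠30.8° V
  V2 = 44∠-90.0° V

Step 1 — Convert each phasor to rectangular form:
  V1 = 240·(cos(30.8°) + j·sin(30.8°)) = 206.2 + j122.9 V
  V2 = 44·(cos(-90.0°) + j·sin(-90.0°)) = 0 - j44 V
Step 2 — Sum components: V_total = 206.2 + j78.89 V.
Step 3 — Convert to polar: |V_total| = 220.7 V, ∠V_total = 20.9°.

V_total = 220.7∠20.9° V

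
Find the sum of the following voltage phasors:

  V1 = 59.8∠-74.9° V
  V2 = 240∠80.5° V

Step 1 — Convert each phasor to rectangular form:
  V1 = 59.8·(cos(-74.9°) + j·sin(-74.9°)) = 15.58 - j57.74 V
  V2 = 240·(cos(80.5°) + j·sin(80.5°)) = 39.61 + j236.7 V
Step 2 — Sum components: V_total = 55.19 + j179 V.
Step 3 — Convert to polar: |V_total| = 187.3 V, ∠V_total = 72.9°.

V_total = 187.3∠72.9° V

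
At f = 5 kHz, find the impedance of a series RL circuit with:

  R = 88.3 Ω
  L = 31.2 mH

Step 1 — Angular frequency: ω = 2π·f = 2π·5000 = 3.142e+04 rad/s.
Step 2 — Component impedances:
  R: Z = R = 88.3 Ω
  L: Z = jωL = j·3.142e+04·0.0312 = 0 + j980.2 Ω
Step 3 — Series combination: Z_total = R + L = 88.3 + j980.2 Ω = 984.1∠84.9° Ω.

Z = 88.3 + j980.2 Ω = 984.1∠84.9° Ω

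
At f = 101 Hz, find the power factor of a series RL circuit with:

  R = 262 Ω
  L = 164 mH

Step 1 — Angular frequency: ω = 2π·f = 2π·101 = 634.6 rad/s.
Step 2 — Component impedances:
  R: Z = R = 262 Ω
  L: Z = jωL = j·634.6·0.164 = 0 + j104.1 Ω
Step 3 — Series combination: Z_total = R + L = 262 + j104.1 Ω = 281.9∠21.7° Ω.
Step 4 — Power factor: PF = cos(φ) = Re(Z)/|Z| = 262/281.9 = 0.9294.
Step 5 — Type: Im(Z) = 104.1 ⇒ lagging (phase φ = 21.7°).

PF = 0.9294 (lagging, φ = 21.7°)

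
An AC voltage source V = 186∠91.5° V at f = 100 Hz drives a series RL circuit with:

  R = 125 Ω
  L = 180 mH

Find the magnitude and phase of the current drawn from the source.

Step 1 — Angular frequency: ω = 2π·f = 2π·100 = 628.3 rad/s.
Step 2 — Component impedances:
  R: Z = R = 125 Ω
  L: Z = jωL = j·628.3·0.18 = 0 + j113.1 Ω
Step 3 — Series combination: Z_total = R + L = 125 + j113.1 Ω = 168.6∠42.1° Ω.
Step 4 — Source phasor: V = 186∠91.5° V = -4.869 + j185.9 V.
Step 5 — Ohm's law: I = V / Z_total = (-4.869 + j185.9) / (125 + j113.1) = 0.7186 + j0.8373 A.
Step 6 — Convert to polar: |I| = 1.103 A, ∠I = 49.4°.

I = 1.103∠49.4° A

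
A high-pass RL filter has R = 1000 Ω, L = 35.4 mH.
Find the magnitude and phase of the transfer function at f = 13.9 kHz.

Step 1 — Angular frequency: ω = 2π·1.39e+04 = 8.734e+04 rad/s.
Step 2 — Transfer function: H(jω) = jωL/(R + jωL).
Step 3 — Numerator jωL = j·3092; denominator R + jωL = 1000 + j3092.
Step 4 — H = 0.9053 + j0.2928.
Step 5 — Magnitude: |H| = 0.9515 (-0.4 dB); phase: φ = 17.9°.

|H| = 0.9515 (-0.4 dB), φ = 17.9°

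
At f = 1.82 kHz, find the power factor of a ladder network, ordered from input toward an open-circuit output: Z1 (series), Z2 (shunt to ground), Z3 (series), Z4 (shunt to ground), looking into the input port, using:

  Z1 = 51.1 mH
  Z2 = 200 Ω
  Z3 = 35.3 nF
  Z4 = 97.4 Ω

Step 1 — Angular frequency: ω = 2π·f = 2π·1820 = 1.144e+04 rad/s.
Step 2 — Component impedances:
  Z1: Z = jωL = j·1.144e+04·0.0511 = 0 + j584.3 Ω
  Z2: Z = R = 200 Ω
  Z3: Z = 1/(jωC) = -j/(ω·C) = 0 - j2477 Ω
  Z4: Z = R = 97.4 Ω
Step 3 — Ladder network (open output): work backward from the far end, alternating series and parallel combinations. Z_in = 198.1 + j568.4 Ω = 602∠70.8° Ω.
Step 4 — Power factor: PF = cos(φ) = Re(Z)/|Z| = 198.1/602 = 0.3291.
Step 5 — Type: Im(Z) = 568.4 ⇒ lagging (phase φ = 70.8°).

PF = 0.3291 (lagging, φ = 70.8°)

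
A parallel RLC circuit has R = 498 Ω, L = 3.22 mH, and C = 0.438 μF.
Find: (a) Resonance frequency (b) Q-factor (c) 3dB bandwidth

Step 1 — Resonance: ω₀ = 1/√(LC) = 1/√(0.00322·4.38e-07) = 2.663e+04 rad/s.
Step 2 — f₀ = ω₀/(2π) = 4238 Hz.
Step 3 — Parallel Q: Q = R/(ω₀L) = 498/(2.663e+04·0.00322) = 5.808.
Step 4 — Bandwidth: Δω = ω₀/Q = 4585 rad/s; BW = Δω/(2π) = 729.7 Hz.

(a) f₀ = 4238 Hz  (b) Q = 5.808  (c) BW = 729.7 Hz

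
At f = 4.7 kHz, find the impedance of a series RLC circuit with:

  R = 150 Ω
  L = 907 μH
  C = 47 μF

Step 1 — Angular frequency: ω = 2π·f = 2π·4700 = 2.953e+04 rad/s.
Step 2 — Component impedances:
  R: Z = R = 150 Ω
  L: Z = jωL = j·2.953e+04·0.000907 = 0 + j26.78 Ω
  C: Z = 1/(jωC) = -j/(ω·C) = 0 - j0.7205 Ω
Step 3 — Series combination: Z_total = R + L + C = 150 + j26.06 Ω = 152.2∠9.9° Ω.

Z = 150 + j26.06 Ω = 152.2∠9.9° Ω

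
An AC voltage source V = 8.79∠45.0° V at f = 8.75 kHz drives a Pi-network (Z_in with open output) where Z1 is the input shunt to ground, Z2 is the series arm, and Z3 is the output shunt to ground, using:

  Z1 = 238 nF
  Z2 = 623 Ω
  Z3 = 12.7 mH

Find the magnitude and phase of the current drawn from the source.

Step 1 — Angular frequency: ω = 2π·f = 2π·8750 = 5.498e+04 rad/s.
Step 2 — Component impedances:
  Z1: Z = 1/(jωC) = -j/(ω·C) = 0 - j76.42 Ω
  Z2: Z = R = 623 Ω
  Z3: Z = jωL = j·5.498e+04·0.0127 = 0 + j698.2 Ω
Step 3 — With open output, the series arm Z2 and the output shunt Z3 appear in series to ground: Z2 + Z3 = 623 + j698.2 Ω.
Step 4 — Parallel with input shunt Z1: Z_in = Z1 || (Z2 + Z3) = 4.697 - j81.11 Ω = 81.25∠-86.7° Ω.
Step 5 — Source phasor: V = 8.79∠45.0° V = 6.215 + j6.215 V.
Step 6 — Ohm's law: I = V / Z_total = (6.215 + j6.215) / (4.697 - j81.11) = -0.07195 + j0.08079 A.
Step 7 — Convert to polar: |I| = 0.1082 A, ∠I = 131.7°.

I = 0.1082∠131.7° A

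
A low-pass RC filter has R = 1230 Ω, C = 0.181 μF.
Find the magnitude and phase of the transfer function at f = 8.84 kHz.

Step 1 — Angular frequency: ω = 2π·8840 = 5.554e+04 rad/s.
Step 2 — Transfer function: H(jω) = 1/(1 + jωRC).
Step 3 — Denominator: 1 + jωRC = 1 + j·5.554e+04·1230·1.81e-07 = 1 + j12.37.
Step 4 — H = 0.006497 - j0.08034.
Step 5 — Magnitude: |H| = 0.08061 (-21.9 dB); phase: φ = -85.4°.

|H| = 0.08061 (-21.9 dB), φ = -85.4°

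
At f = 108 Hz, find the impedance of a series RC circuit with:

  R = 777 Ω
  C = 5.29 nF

Step 1 — Angular frequency: ω = 2π·f = 2π·108 = 678.6 rad/s.
Step 2 — Component impedances:
  R: Z = R = 777 Ω
  C: Z = 1/(jωC) = -j/(ω·C) = 0 - j2.786e+05 Ω
Step 3 — Series combination: Z_total = R + C = 777 - j2.786e+05 Ω = 2.786e+05∠-89.8° Ω.

Z = 777 - j2.786e+05 Ω = 2.786e+05∠-89.8° Ω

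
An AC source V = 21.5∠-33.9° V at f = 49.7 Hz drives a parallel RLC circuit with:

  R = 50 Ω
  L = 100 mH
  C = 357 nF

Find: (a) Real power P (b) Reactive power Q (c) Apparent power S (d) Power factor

Step 1 — Angular frequency: ω = 2π·f = 2π·49.7 = 312.3 rad/s.
Step 2 — Component impedances:
  R: Z = R = 50 Ω
  L: Z = jωL = j·312.3·0.1 = 0 + j31.23 Ω
  C: Z = 1/(jωC) = -j/(ω·C) = 0 - j8970 Ω
Step 3 — Parallel combination: 1/Z_total = 1/R + 1/L + 1/C; Z_total = 14.1 + j22.5 Ω = 26.55∠57.9° Ω.
Step 4 — Source phasor: V = 21.5∠-33.9° V = 17.85 - j11.99 V.
Step 5 — Current: I = V / Z = -0.02576 - j0.8093 A = 0.8097∠-91.8° A.
Step 6 — Complex power: S = V·I* = 9.245 + j14.75 VA.
Step 7 — Real power: P = Re(S) = 9.245 W.
Step 8 — Reactive power: Q = Im(S) = 14.75 VAR.
Step 9 — Apparent power: |S| = 17.41 VA.
Step 10 — Power factor: PF = P/|S| = 0.5311 (lagging).

(a) P = 9.245 W  (b) Q = 14.75 VAR  (c) S = 17.41 VA  (d) PF = 0.5311 (lagging)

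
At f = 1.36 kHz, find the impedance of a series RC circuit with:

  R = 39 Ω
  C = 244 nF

Step 1 — Angular frequency: ω = 2π·f = 2π·1360 = 8545 rad/s.
Step 2 — Component impedances:
  R: Z = R = 39 Ω
  C: Z = 1/(jωC) = -j/(ω·C) = 0 - j479.6 Ω
Step 3 — Series combination: Z_total = R + C = 39 - j479.6 Ω = 481.2∠-85.4° Ω.

Z = 39 - j479.6 Ω = 481.2∠-85.4° Ω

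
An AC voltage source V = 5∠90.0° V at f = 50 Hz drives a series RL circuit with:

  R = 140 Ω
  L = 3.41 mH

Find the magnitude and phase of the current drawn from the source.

Step 1 — Angular frequency: ω = 2π·f = 2π·50 = 314.2 rad/s.
Step 2 — Component impedances:
  R: Z = R = 140 Ω
  L: Z = jωL = j·314.2·0.00341 = 0 + j1.071 Ω
Step 3 — Series combination: Z_total = R + L = 140 + j1.071 Ω = 140∠0.4° Ω.
Step 4 — Source phasor: V = 5∠90.0° V = 0 + j5 V.
Step 5 — Ohm's law: I = V / Z_total = (0 + j5) / (140 + j1.071) = 0.0002733 + j0.03571 A.
Step 6 — Convert to polar: |I| = 0.03571 A, ∠I = 89.6°.

I = 0.03571∠89.6° A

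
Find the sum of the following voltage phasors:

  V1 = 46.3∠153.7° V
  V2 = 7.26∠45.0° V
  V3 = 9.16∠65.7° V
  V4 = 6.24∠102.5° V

Step 1 — Convert each phasor to rectangular form:
  V1 = 46.3·(cos(153.7°) + j·sin(153.7°)) = -41.51 + j20.51 V
  V2 = 7.26·(cos(45.0°) + j·sin(45.0°)) = 5.134 + j5.134 V
  V3 = 9.16·(cos(65.7°) + j·sin(65.7°)) = 3.769 + j8.348 V
  V4 = 6.24·(cos(102.5°) + j·sin(102.5°)) = -1.351 + j6.092 V
Step 2 — Sum components: V_total = -33.95 + j40.09 V.
Step 3 — Convert to polar: |V_total| = 52.54 V, ∠V_total = 130.3°.

V_total = 52.54∠130.3° V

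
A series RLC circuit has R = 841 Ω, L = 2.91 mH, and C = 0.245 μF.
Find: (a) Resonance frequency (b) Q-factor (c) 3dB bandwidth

Step 1 — Resonance condition Im(Z)=0 gives ω₀ = 1/√(LC).
Step 2 — ω₀ = 1/√(0.00291·2.45e-07) = 3.745e+04 rad/s.
Step 3 — f₀ = ω₀/(2π) = 5961 Hz.
Step 4 — Series Q: Q = ω₀L/R = 3.745e+04·0.00291/841 = 0.1296.
Step 5 — 3dB bandwidth: Δω = ω₀/Q = 2.89e+05 rad/s; BW = Δω/(2π) = 4.6e+04 Hz.

(a) f₀ = 5961 Hz  (b) Q = 0.1296  (c) BW = 4.6e+04 Hz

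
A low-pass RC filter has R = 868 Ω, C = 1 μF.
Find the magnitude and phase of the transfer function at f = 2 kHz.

Step 1 — Angular frequency: ω = 2π·2000 = 1.257e+04 rad/s.
Step 2 — Transfer function: H(jω) = 1/(1 + jωRC).
Step 3 — Denominator: 1 + jωRC = 1 + j·1.257e+04·868·1e-06 = 1 + j10.91.
Step 4 — H = 0.008335 - j0.09091.
Step 5 — Magnitude: |H| = 0.0913 (-20.8 dB); phase: φ = -84.8°.

|H| = 0.0913 (-20.8 dB), φ = -84.8°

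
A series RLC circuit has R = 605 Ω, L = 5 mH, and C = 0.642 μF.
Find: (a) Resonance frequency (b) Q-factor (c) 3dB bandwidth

Step 1 — Resonance condition Im(Z)=0 gives ω₀ = 1/√(LC).
Step 2 — ω₀ = 1/√(0.005·6.42e-07) = 1.765e+04 rad/s.
Step 3 — f₀ = ω₀/(2π) = 2809 Hz.
Step 4 — Series Q: Q = ω₀L/R = 1.765e+04·0.005/605 = 0.1459.
Step 5 — 3dB bandwidth: Δω = ω₀/Q = 1.21e+05 rad/s; BW = Δω/(2π) = 1.926e+04 Hz.

(a) f₀ = 2809 Hz  (b) Q = 0.1459  (c) BW = 1.926e+04 Hz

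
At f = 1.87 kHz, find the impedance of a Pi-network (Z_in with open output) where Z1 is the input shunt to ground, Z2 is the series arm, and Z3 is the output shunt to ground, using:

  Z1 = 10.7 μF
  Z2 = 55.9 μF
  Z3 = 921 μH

Step 1 — Angular frequency: ω = 2π·f = 2π·1870 = 1.175e+04 rad/s.
Step 2 — Component impedances:
  Z1: Z = 1/(jωC) = -j/(ω·C) = 0 - j7.954 Ω
  Z2: Z = 1/(jωC) = -j/(ω·C) = 0 - j1.523 Ω
  Z3: Z = jωL = j·1.175e+04·0.000921 = 0 + j10.82 Ω
Step 3 — With open output, the series arm Z2 and the output shunt Z3 appear in series to ground: Z2 + Z3 = 0 + j9.299 Ω.
Step 4 — Parallel with input shunt Z1: Z_in = Z1 || (Z2 + Z3) = 0 - j55.01 Ω = 55.01∠-90.0° Ω.

Z = 0 - j55.01 Ω = 55.01∠-90.0° Ω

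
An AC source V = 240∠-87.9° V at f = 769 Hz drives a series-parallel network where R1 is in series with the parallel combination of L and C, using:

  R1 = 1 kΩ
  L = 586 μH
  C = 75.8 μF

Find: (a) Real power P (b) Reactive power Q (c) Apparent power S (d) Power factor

Step 1 — Angular frequency: ω = 2π·f = 2π·769 = 4832 rad/s.
Step 2 — Component impedances:
  R1: Z = R = 1000 Ω
  L: Z = jωL = j·4832·0.000586 = 0 + j2.831 Ω
  C: Z = 1/(jωC) = -j/(ω·C) = 0 - j2.73 Ω
Step 3 — Parallel branch: L || C = 1/(1/L + 1/C) = 0 - j76.52 Ω.
Step 4 — Series with R1: Z_total = R1 + (L || C) = 1000 - j76.52 Ω = 1003∠-4.4° Ω.
Step 5 — Source phasor: V = 240∠-87.9° V = 8.794 - j239.8 V.
Step 6 — Current: I = V / Z = 0.02699 - j0.2378 A = 0.2393∠-83.5° A.
Step 7 — Complex power: S = V·I* = 57.26 - j4.382 VA.
Step 8 — Real power: P = Re(S) = 57.26 W.
Step 9 — Reactive power: Q = Im(S) = -4.382 VAR.
Step 10 — Apparent power: |S| = 57.43 VA.
Step 11 — Power factor: PF = P/|S| = 0.9971 (leading).

(a) P = 57.26 W  (b) Q = -4.382 VAR  (c) S = 57.43 VA  (d) PF = 0.9971 (leading)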